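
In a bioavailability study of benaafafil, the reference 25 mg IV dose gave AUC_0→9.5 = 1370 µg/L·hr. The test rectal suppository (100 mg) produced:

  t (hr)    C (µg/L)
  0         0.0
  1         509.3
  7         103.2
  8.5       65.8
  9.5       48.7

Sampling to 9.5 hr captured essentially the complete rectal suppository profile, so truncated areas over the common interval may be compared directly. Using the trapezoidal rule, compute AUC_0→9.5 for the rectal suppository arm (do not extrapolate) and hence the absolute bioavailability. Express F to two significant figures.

F = 0.42

Trapezoidal AUC_0→9.5 (rectal suppository):
  [0→1]: (0.0+509.3)/2 × 1 = 254.65
  [1→7]: (509.3+103.2)/2 × 6 = 1837.5
  [7→8.5]: (103.2+65.8)/2 × 1.5 = 126.75
  [8.5→9.5]: (65.8+48.7)/2 × 1 = 57.25
  Sum = 2276.15 µg/L·hr
F = (AUC_ev/D_ev)/(AUC_iv/D_iv) = (2276.15/100)/(1370/25) = 22.7615/54.8 = 0.4154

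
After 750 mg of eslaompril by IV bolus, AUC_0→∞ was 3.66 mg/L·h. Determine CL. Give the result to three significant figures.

CL = Dose_iv / AUC_0→∞
   = 750 / 3.66 = 204.918 L/h

CL = 205 L/h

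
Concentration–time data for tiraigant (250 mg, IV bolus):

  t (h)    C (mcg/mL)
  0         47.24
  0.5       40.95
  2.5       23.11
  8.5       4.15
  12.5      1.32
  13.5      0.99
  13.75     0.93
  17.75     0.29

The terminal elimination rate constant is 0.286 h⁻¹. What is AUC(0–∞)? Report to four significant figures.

AUC = 183.7 mcg/mL·h

Trapezoidal AUC_0→17.75:
  [0→0.5]: (47.24+40.95)/2 × 0.5 = 22.0475
  [0.5→2.5]: (40.95+23.11)/2 × 2 = 64.06
  [2.5→8.5]: (23.11+4.15)/2 × 6 = 81.78
  [8.5→12.5]: (4.15+1.32)/2 × 4 = 10.94
  [12.5→13.5]: (1.32+0.99)/2 × 1 = 1.155
  [13.5→13.75]: (0.99+0.93)/2 × 0.25 = 0.24
  [13.75→17.75]: (0.93+0.29)/2 × 4 = 2.44
  Sum = 182.6625 mcg/mL·h
Extrapolated tail: C_last / k_e = 0.29 / 0.286 = 1.014
AUC_0→∞ = 182.6625 + 1.014 = 183.6765 mcg/mL·h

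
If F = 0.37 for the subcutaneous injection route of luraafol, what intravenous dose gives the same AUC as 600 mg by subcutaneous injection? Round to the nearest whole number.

Systemic exposure from an extravascular dose = F × D_ev, so the equivalent IV dose is F × D_ev.
D_iv = F × D_ev = 0.37 × 600 = 222 mg

D_iv = 222 mg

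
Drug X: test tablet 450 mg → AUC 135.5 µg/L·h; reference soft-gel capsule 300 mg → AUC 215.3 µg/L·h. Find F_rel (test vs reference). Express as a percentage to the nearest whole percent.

F_rel = (AUC_test/D_test) / (AUC_ref/D_ref)
      = (135.5/450) / (215.3/300)
      = 0.301111 / 0.717667 = 0.4196 = 41.96%

F_rel = 42%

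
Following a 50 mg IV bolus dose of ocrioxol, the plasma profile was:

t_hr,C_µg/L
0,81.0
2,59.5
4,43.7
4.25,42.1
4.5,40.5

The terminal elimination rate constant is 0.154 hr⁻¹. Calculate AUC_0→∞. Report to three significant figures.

AUC = 528 µg/L·hr

Trapezoidal AUC_0→4.5:
  [0→2]: (81.0+59.5)/2 × 2 = 140.5
  [2→4]: (59.5+43.7)/2 × 2 = 103.2
  [4→4.25]: (43.7+42.1)/2 × 0.25 = 10.725
  [4.25→4.5]: (42.1+40.5)/2 × 0.25 = 10.325
  Sum = 264.75 µg/L·hr
Extrapolated tail: C_last / k_e = 40.5 / 0.154 = 262.987
AUC_0→∞ = 264.75 + 262.987 = 527.737 µg/L·hr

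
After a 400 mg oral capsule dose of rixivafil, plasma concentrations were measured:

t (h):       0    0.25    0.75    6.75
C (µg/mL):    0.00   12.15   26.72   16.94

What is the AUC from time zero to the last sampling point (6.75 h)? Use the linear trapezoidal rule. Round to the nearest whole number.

AUC = 142 µg/mL·h

Trapezoidal AUC_0→6.75:
  [0→0.25]: (0.00+12.15)/2 × 0.25 = 1.51875
  [0.25→0.75]: (12.15+26.72)/2 × 0.5 = 9.7175
  [0.75→6.75]: (26.72+16.94)/2 × 6 = 130.98
  Sum = 142.21625 µg/mL·h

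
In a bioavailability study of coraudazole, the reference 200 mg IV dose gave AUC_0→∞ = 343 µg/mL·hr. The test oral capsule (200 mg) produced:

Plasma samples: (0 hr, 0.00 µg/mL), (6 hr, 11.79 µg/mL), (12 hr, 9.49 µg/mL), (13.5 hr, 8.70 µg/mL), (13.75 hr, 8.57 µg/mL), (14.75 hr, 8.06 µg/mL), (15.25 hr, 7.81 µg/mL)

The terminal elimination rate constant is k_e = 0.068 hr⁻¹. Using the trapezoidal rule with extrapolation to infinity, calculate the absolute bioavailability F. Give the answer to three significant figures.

F = 0.706

Trapezoidal AUC_0→15.25 (oral capsule):
  [0→6]: (0.00+11.79)/2 × 6 = 35.37
  [6→12]: (11.79+9.49)/2 × 6 = 63.84
  [12→13.5]: (9.49+8.70)/2 × 1.5 = 13.6425
  [13.5→13.75]: (8.70+8.57)/2 × 0.25 = 2.15875
  [13.75→14.75]: (8.57+8.06)/2 × 1 = 8.315
  [14.75→15.25]: (8.06+7.81)/2 × 0.5 = 3.9675
  Sum = 127.29375 µg/mL·hr
Tail: C_last/k_e = 7.81/0.068 = 114.853
AUC_0→∞ (oral capsule) = 127.29375 + 114.853 = 242.14675 µg/mL·hr
F = (AUC_ev/D_ev)/(AUC_iv/D_iv) = (242.14675/200)/(343/200) = 1.21073/1.715 = 0.7060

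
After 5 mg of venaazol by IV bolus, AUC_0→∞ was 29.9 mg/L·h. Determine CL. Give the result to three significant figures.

CL = Dose_iv / AUC_0→∞
   = 5 / 29.9 = 0.167224 L/h

CL = 0.167 L/h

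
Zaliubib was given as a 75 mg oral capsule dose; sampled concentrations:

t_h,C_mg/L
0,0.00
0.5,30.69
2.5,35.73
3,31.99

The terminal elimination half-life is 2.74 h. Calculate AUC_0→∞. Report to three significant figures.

AUC = 217 mg/L·h

Trapezoidal AUC_0→3:
  [0→0.5]: (0.00+30.69)/2 × 0.5 = 7.6725
  [0.5→2.5]: (30.69+35.73)/2 × 2 = 66.42
  [2.5→3]: (35.73+31.99)/2 × 0.5 = 16.93
  Sum = 91.0225 mg/L·h
k_e = ln2 / t½ = 0.693147 / 2.74 = 0.2530 h^-1
Extrapolated tail: C_last / k_e = 31.99 / 0.253 = 126.443
AUC_0→∞ = 91.0225 + 126.443 = 217.4655 mg/L·h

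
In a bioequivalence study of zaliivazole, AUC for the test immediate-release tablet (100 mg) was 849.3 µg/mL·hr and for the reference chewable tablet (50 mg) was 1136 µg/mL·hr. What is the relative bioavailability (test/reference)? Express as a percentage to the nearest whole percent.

F_rel = 37%

F_rel = (AUC_test/D_test) / (AUC_ref/D_ref)
      = (849.3/100) / (1136/50)
      = 8.493 / 22.72 = 0.3738 = 37.38%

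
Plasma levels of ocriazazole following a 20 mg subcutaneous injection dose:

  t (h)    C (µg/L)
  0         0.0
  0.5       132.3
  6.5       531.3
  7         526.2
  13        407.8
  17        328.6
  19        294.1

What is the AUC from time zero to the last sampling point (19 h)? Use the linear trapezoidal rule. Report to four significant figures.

AUC = 7186 µg/L·h

Trapezoidal AUC_0→19:
  [0→0.5]: (0.0+132.3)/2 × 0.5 = 33.075
  [0.5→6.5]: (132.3+531.3)/2 × 6 = 1990.8
  [6.5→7]: (531.3+526.2)/2 × 0.5 = 264.375
  [7→13]: (526.2+407.8)/2 × 6 = 2802.0
  [13→17]: (407.8+328.6)/2 × 4 = 1472.8
  [17→19]: (328.6+294.1)/2 × 2 = 622.7
  Sum = 7185.75 µg/L·h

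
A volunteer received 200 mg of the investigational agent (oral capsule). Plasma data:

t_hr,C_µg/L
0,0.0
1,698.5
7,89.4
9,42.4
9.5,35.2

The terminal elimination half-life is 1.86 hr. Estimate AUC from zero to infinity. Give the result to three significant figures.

Trapezoidal AUC_0→9.5:
  [0→1]: (0.0+698.5)/2 × 1 = 349.25
  [1→7]: (698.5+89.4)/2 × 6 = 2363.7
  [7→9]: (89.4+42.4)/2 × 2 = 131.8
  [9→9.5]: (42.4+35.2)/2 × 0.5 = 19.4
  Sum = 2864.15 µg/L·hr
k_e = ln2 / t½ = 0.693147 / 1.86 = 0.3727 hr^-1
Extrapolated tail: C_last / k_e = 35.2 / 0.3727 = 94.446
AUC_0→∞ = 2864.15 + 94.446 = 2958.596 µg/L·hr

AUC = 2960 µg/L·hr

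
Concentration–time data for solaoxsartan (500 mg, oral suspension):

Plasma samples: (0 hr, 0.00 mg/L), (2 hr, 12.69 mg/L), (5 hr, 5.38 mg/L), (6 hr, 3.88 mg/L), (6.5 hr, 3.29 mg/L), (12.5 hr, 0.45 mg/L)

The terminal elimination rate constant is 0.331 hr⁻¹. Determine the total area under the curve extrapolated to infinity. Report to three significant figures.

AUC = 58.8 mg/L·hr

Trapezoidal AUC_0→12.5:
  [0→2]: (0.00+12.69)/2 × 2 = 12.69
  [2→5]: (12.69+5.38)/2 × 3 = 27.105
  [5→6]: (5.38+3.88)/2 × 1 = 4.63
  [6→6.5]: (3.88+3.29)/2 × 0.5 = 1.7925
  [6.5→12.5]: (3.29+0.45)/2 × 6 = 11.22
  Sum = 57.4375 mg/L·hr
Extrapolated tail: C_last / k_e = 0.45 / 0.331 = 1.360
AUC_0→∞ = 57.4375 + 1.360 = 58.7975 mg/L·hr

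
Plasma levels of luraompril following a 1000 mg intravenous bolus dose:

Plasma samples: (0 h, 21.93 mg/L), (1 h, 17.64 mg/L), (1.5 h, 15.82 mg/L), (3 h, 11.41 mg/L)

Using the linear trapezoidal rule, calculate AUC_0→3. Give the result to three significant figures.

Trapezoidal AUC_0→3:
  [0→1]: (21.93+17.64)/2 × 1 = 19.785
  [1→1.5]: (17.64+15.82)/2 × 0.5 = 8.365
  [1.5→3]: (15.82+11.41)/2 × 1.5 = 20.4225
  Sum = 48.5725 mg/L·h

AUC = 48.6 mg/L·h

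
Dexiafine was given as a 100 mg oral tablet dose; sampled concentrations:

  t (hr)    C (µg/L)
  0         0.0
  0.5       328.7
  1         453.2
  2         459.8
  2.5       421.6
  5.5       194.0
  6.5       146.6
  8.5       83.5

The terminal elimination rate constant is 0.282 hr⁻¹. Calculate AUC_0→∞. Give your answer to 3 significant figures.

Trapezoidal AUC_0→8.5:
  [0→0.5]: (0.0+328.7)/2 × 0.5 = 82.175
  [0.5→1]: (328.7+453.2)/2 × 0.5 = 195.475
  [1→2]: (453.2+459.8)/2 × 1 = 456.5
  [2→2.5]: (459.8+421.6)/2 × 0.5 = 220.35
  [2.5→5.5]: (421.6+194.0)/2 × 3 = 923.4
  [5.5→6.5]: (194.0+146.6)/2 × 1 = 170.3
  [6.5→8.5]: (146.6+83.5)/2 × 2 = 230.1
  Sum = 2278.3 µg/L·hr
Extrapolated tail: C_last / k_e = 83.5 / 0.282 = 296.099
AUC_0→∞ = 2278.3 + 296.099 = 2574.399 µg/L·hr

AUC = 2570 µg/L·hr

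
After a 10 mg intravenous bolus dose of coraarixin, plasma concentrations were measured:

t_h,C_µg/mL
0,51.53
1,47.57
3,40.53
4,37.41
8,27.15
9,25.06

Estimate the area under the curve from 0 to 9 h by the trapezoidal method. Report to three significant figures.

Trapezoidal AUC_0→9:
  [0→1]: (51.53+47.57)/2 × 1 = 49.55
  [1→3]: (47.57+40.53)/2 × 2 = 88.1
  [3→4]: (40.53+37.41)/2 × 1 = 38.97
  [4→8]: (37.41+27.15)/2 × 4 = 129.12
  [8→9]: (27.15+25.06)/2 × 1 = 26.105
  Sum = 331.845 µg/mL·h

AUC = 332 µg/mL·h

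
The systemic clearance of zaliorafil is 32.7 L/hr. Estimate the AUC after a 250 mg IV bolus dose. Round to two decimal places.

AUC_0→∞ = Dose_iv / CL
        = 250 / 32.7 = 7.64526 mg/L·hr

AUC = 7.65 mg/L·hr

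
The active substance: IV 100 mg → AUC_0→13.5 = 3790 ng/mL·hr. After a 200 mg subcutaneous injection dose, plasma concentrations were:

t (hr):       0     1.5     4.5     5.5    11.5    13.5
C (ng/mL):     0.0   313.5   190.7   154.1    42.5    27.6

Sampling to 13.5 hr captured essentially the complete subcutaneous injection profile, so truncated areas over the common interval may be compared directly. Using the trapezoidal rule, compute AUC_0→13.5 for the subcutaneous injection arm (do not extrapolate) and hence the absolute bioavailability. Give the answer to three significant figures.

F = 0.241

Trapezoidal AUC_0→13.5 (subcutaneous injection):
  [0→1.5]: (0.0+313.5)/2 × 1.5 = 235.125
  [1.5→4.5]: (313.5+190.7)/2 × 3 = 756.3
  [4.5→5.5]: (190.7+154.1)/2 × 1 = 172.4
  [5.5→11.5]: (154.1+42.5)/2 × 6 = 589.8
  [11.5→13.5]: (42.5+27.6)/2 × 2 = 70.1
  Sum = 1823.725 ng/mL·hr
F = (AUC_ev/D_ev)/(AUC_iv/D_iv) = (1823.725/200)/(3790/100) = 9.118625/37.9 = 0.2406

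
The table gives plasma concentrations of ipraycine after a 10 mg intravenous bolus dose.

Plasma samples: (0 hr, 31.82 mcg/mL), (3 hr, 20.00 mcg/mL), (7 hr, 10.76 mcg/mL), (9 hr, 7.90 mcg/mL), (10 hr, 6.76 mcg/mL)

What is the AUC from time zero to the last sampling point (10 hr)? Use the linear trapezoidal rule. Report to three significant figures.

AUC = 165 mcg/mL·hr

Trapezoidal AUC_0→10:
  [0→3]: (31.82+20.00)/2 × 3 = 77.73
  [3→7]: (20.00+10.76)/2 × 4 = 61.52
  [7→9]: (10.76+7.90)/2 × 2 = 18.66
  [9→10]: (7.90+6.76)/2 × 1 = 7.33
  Sum = 165.24 mcg/mL·hr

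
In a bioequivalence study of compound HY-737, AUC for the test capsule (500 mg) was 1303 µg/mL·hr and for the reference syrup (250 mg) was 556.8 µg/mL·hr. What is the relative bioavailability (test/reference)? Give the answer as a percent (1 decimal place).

F_rel = (AUC_test/D_test) / (AUC_ref/D_ref)
      = (1303/500) / (556.8/250)
      = 2.606 / 2.2272 = 1.1701 = 117.01%

F_rel = 117.0%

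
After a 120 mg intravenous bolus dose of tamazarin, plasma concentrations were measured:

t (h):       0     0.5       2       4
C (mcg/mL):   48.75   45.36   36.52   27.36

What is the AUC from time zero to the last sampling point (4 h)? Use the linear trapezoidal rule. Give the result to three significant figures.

AUC = 149 mcg/mL·h

Trapezoidal AUC_0→4:
  [0→0.5]: (48.75+45.36)/2 × 0.5 = 23.5275
  [0.5→2]: (45.36+36.52)/2 × 1.5 = 61.41
  [2→4]: (36.52+27.36)/2 × 2 = 63.88
  Sum = 148.8175 mcg/mL·h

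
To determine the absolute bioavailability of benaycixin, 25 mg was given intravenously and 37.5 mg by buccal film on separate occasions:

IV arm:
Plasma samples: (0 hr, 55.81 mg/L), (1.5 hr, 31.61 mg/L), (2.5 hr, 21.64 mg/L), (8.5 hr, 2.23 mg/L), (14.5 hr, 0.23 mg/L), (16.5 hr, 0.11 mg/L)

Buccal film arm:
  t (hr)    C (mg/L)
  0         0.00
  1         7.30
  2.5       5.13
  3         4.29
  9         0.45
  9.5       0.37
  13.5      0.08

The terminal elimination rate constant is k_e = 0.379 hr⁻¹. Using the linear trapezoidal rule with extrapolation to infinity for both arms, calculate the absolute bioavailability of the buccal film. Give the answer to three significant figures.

F = 0.120

Trapezoidal AUC_0→16.5 (IV):
  [0→1.5]: (55.81+31.61)/2 × 1.5 = 65.565
  [1.5→2.5]: (31.61+21.64)/2 × 1 = 26.625
  [2.5→8.5]: (21.64+2.23)/2 × 6 = 71.61
  [8.5→14.5]: (2.23+0.23)/2 × 6 = 7.38
  [14.5→16.5]: (0.23+0.11)/2 × 2 = 0.34
  Sum = 171.52 mg/L·hr
IV tail: 0.11/0.379 = 0.290; AUC_iv,0→∞ = 171.52 + 0.290 = 171.81 mg/L·hr
Trapezoidal AUC_0→13.5 (buccal film):
  [0→1]: (0.00+7.30)/2 × 1 = 3.65
  [1→2.5]: (7.30+5.13)/2 × 1.5 = 9.3225
  [2.5→3]: (5.13+4.29)/2 × 0.5 = 2.355
  [3→9]: (4.29+0.45)/2 × 6 = 14.22
  [9→9.5]: (0.45+0.37)/2 × 0.5 = 0.205
  [9.5→13.5]: (0.37+0.08)/2 × 4 = 0.9
  Sum = 30.6525 mg/L·hr
buccal film tail: 0.08/0.379 = 0.211; AUC_ev,0→∞ = 30.6525 + 0.211 = 30.8635 mg/L·hr
F = (AUC_ev/D_ev)/(AUC_iv/D_iv) = (30.8635/37.5)/(171.81/25) = 0.823027/6.8724 = 0.1198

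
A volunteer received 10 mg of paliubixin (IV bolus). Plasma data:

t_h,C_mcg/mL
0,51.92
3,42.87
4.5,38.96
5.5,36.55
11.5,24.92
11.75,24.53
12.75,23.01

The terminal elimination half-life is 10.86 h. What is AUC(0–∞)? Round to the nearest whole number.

AUC = 816 mcg/mL·h

Trapezoidal AUC_0→12.75:
  [0→3]: (51.92+42.87)/2 × 3 = 142.185
  [3→4.5]: (42.87+38.96)/2 × 1.5 = 61.3725
  [4.5→5.5]: (38.96+36.55)/2 × 1 = 37.755
  [5.5→11.5]: (36.55+24.92)/2 × 6 = 184.41
  [11.5→11.75]: (24.92+24.53)/2 × 0.25 = 6.18125
  [11.75→12.75]: (24.53+23.01)/2 × 1 = 23.77
  Sum = 455.67375 mcg/mL·h
k_e = ln2 / t½ = 0.693147 / 10.86 = 0.0638 h^-1
Extrapolated tail: C_last / k_e = 23.01 / 0.0638 = 360.658
AUC_0→∞ = 455.67375 + 360.658 = 816.33175 mcg/mL·h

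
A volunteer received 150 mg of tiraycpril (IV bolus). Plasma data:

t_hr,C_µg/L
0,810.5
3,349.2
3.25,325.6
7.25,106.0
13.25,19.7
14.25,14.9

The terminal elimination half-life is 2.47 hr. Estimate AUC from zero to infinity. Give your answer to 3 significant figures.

Trapezoidal AUC_0→14.25:
  [0→3]: (810.5+349.2)/2 × 3 = 1739.55
  [3→3.25]: (349.2+325.6)/2 × 0.25 = 84.35
  [3.25→7.25]: (325.6+106.0)/2 × 4 = 863.2
  [7.25→13.25]: (106.0+19.7)/2 × 6 = 377.1
  [13.25→14.25]: (19.7+14.9)/2 × 1 = 17.3
  Sum = 3081.5 µg/L·hr
k_e = ln2 / t½ = 0.693147 / 2.47 = 0.2806 hr^-1
Extrapolated tail: C_last / k_e = 14.9 / 0.2806 = 53.100
AUC_0→∞ = 3081.5 + 53.100 = 3134.6 µg/L·hr

AUC = 3130 µg/L·hr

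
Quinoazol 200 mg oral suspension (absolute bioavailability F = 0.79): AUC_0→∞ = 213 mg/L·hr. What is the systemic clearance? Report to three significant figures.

CL = F × Dose / AUC_0→∞
   = 0.79 × 200 / 213 = 0.741784 L/hr

CL = 0.742 L/hr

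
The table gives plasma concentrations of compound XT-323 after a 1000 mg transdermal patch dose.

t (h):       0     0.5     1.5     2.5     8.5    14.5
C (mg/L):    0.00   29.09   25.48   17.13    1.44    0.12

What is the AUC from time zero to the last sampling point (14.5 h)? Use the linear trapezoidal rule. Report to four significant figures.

AUC = 116.3 mg/L·h

Trapezoidal AUC_0→14.5:
  [0→0.5]: (0.00+29.09)/2 × 0.5 = 7.2725
  [0.5→1.5]: (29.09+25.48)/2 × 1 = 27.285
  [1.5→2.5]: (25.48+17.13)/2 × 1 = 21.305
  [2.5→8.5]: (17.13+1.44)/2 × 6 = 55.71
  [8.5→14.5]: (1.44+0.12)/2 × 6 = 4.68
  Sum = 116.2525 mg/L·h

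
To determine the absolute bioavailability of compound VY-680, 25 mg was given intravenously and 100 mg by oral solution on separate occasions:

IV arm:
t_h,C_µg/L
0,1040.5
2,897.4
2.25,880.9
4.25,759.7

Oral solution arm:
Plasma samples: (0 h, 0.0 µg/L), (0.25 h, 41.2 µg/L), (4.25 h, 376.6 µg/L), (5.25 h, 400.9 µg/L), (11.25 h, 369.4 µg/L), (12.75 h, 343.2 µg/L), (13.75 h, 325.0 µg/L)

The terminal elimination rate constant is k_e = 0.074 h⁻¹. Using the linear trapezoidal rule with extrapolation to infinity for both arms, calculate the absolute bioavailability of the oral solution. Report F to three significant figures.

Trapezoidal AUC_0→4.25 (IV):
  [0→2]: (1040.5+897.4)/2 × 2 = 1937.9
  [2→2.25]: (897.4+880.9)/2 × 0.25 = 222.2875
  [2.25→4.25]: (880.9+759.7)/2 × 2 = 1640.6
  Sum = 3800.7875 µg/L·h
IV tail: 759.7/0.074 = 10266.216; AUC_iv,0→∞ = 3800.7875 + 10266.216 = 14067.0035 µg/L·h
Trapezoidal AUC_0→13.75 (oral solution):
  [0→0.25]: (0.0+41.2)/2 × 0.25 = 5.15
  [0.25→4.25]: (41.2+376.6)/2 × 4 = 835.6
  [4.25→5.25]: (376.6+400.9)/2 × 1 = 388.75
  [5.25→11.25]: (400.9+369.4)/2 × 6 = 2310.9
  [11.25→12.75]: (369.4+343.2)/2 × 1.5 = 534.45
  [12.75→13.75]: (343.2+325.0)/2 × 1 = 334.1
  Sum = 4408.95 µg/L·h
oral solution tail: 325.0/0.074 = 4391.892; AUC_ev,0→∞ = 4408.95 + 4391.892 = 8800.842 µg/L·h
F = (AUC_ev/D_ev)/(AUC_iv/D_iv) = (8800.842/100)/(14067.0035/25) = 88.00842/562.68014 = 0.1564

F = 0.156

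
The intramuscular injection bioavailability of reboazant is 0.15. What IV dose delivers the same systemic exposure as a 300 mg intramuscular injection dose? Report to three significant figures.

Systemic exposure from an extravascular dose = F × D_ev, so the equivalent IV dose is F × D_ev.
D_iv = F × D_ev = 0.15 × 300 = 45 mg

D_iv = 45.0 mg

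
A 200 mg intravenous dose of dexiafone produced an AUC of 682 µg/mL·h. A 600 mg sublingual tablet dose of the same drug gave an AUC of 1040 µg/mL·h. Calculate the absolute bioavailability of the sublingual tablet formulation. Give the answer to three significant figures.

F = (AUC_ev / D_ev) / (AUC_iv / D_iv)
  = (1040/600) / (682/200)
  = 1.73333 / 3.41 = 0.5083

F = 0.508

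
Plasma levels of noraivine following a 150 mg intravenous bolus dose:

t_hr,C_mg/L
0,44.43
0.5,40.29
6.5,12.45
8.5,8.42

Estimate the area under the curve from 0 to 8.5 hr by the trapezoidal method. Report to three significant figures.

Trapezoidal AUC_0→8.5:
  [0→0.5]: (44.43+40.29)/2 × 0.5 = 21.18
  [0.5→6.5]: (40.29+12.45)/2 × 6 = 158.22
  [6.5→8.5]: (12.45+8.42)/2 × 2 = 20.87
  Sum = 200.27 mg/L·hr

AUC = 200 mg/L·hr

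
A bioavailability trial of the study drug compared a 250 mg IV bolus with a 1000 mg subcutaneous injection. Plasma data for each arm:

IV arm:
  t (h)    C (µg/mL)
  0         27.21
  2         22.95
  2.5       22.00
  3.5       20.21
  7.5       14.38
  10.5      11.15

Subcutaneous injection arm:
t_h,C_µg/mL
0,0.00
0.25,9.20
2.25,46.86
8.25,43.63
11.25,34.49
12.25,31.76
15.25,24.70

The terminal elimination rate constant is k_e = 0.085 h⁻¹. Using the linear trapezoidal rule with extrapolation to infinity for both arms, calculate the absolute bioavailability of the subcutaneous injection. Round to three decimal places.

F = 0.665

Trapezoidal AUC_0→10.5 (IV):
  [0→2]: (27.21+22.95)/2 × 2 = 50.16
  [2→2.5]: (22.95+22.00)/2 × 0.5 = 11.2375
  [2.5→3.5]: (22.00+20.21)/2 × 1 = 21.105
  [3.5→7.5]: (20.21+14.38)/2 × 4 = 69.18
  [7.5→10.5]: (14.38+11.15)/2 × 3 = 38.295
  Sum = 189.9775 µg/mL·h
IV tail: 11.15/0.085 = 131.176; AUC_iv,0→∞ = 189.9775 + 131.176 = 321.1535 µg/mL·h
Trapezoidal AUC_0→15.25 (subcutaneous injection):
  [0→0.25]: (0.00+9.20)/2 × 0.25 = 1.15
  [0.25→2.25]: (9.20+46.86)/2 × 2 = 56.06
  [2.25→8.25]: (46.86+43.63)/2 × 6 = 271.47
  [8.25→11.25]: (43.63+34.49)/2 × 3 = 117.18
  [11.25→12.25]: (34.49+31.76)/2 × 1 = 33.125
  [12.25→15.25]: (31.76+24.70)/2 × 3 = 84.69
  Sum = 563.675 µg/mL·h
subcutaneous injection tail: 24.70/0.085 = 290.588; AUC_ev,0→∞ = 563.675 + 290.588 = 854.263 µg/mL·h
F = (AUC_ev/D_ev)/(AUC_iv/D_iv) = (854.263/1000)/(321.1535/250) = 0.854263/1.284614 = 0.6650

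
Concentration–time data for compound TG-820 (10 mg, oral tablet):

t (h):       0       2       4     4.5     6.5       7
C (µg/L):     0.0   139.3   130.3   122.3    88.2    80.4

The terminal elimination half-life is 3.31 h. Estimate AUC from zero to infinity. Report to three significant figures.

Trapezoidal AUC_0→7:
  [0→2]: (0.0+139.3)/2 × 2 = 139.3
  [2→4]: (139.3+130.3)/2 × 2 = 269.6
  [4→4.5]: (130.3+122.3)/2 × 0.5 = 63.15
  [4.5→6.5]: (122.3+88.2)/2 × 2 = 210.5
  [6.5→7]: (88.2+80.4)/2 × 0.5 = 42.15
  Sum = 724.7 µg/L·h
k_e = ln2 / t½ = 0.693147 / 3.31 = 0.2094 h^-1
Extrapolated tail: C_last / k_e = 80.4 / 0.2094 = 383.954
AUC_0→∞ = 724.7 + 383.954 = 1108.654 µg/L·h

AUC = 1110 µg/L·h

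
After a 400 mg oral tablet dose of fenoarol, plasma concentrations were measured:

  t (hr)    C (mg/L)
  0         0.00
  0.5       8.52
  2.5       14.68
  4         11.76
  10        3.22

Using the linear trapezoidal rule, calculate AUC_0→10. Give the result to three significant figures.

Trapezoidal AUC_0→10:
  [0→0.5]: (0.00+8.52)/2 × 0.5 = 2.13
  [0.5→2.5]: (8.52+14.68)/2 × 2 = 23.2
  [2.5→4]: (14.68+11.76)/2 × 1.5 = 19.83
  [4→10]: (11.76+3.22)/2 × 6 = 44.94
  Sum = 90.1 mg/L·hr

AUC = 90.1 mg/L·hr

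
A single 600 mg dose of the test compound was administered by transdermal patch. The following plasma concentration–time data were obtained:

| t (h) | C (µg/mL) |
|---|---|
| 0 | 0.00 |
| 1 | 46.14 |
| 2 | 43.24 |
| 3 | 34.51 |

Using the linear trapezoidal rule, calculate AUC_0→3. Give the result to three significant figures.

Trapezoidal AUC_0→3:
  [0→1]: (0.00+46.14)/2 × 1 = 23.07
  [1→2]: (46.14+43.24)/2 × 1 = 44.69
  [2→3]: (43.24+34.51)/2 × 1 = 38.875
  Sum = 106.635 µg/mL·h

AUC = 107 µg/mL·h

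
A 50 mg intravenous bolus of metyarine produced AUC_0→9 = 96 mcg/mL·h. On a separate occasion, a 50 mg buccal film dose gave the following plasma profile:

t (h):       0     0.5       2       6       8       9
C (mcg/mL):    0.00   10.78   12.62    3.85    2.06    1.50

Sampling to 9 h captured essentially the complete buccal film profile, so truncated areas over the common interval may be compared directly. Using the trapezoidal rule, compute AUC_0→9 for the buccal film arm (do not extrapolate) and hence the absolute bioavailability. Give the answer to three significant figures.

F = 0.634

Trapezoidal AUC_0→9 (buccal film):
  [0→0.5]: (0.00+10.78)/2 × 0.5 = 2.695
  [0.5→2]: (10.78+12.62)/2 × 1.5 = 17.55
  [2→6]: (12.62+3.85)/2 × 4 = 32.94
  [6→8]: (3.85+2.06)/2 × 2 = 5.91
  [8→9]: (2.06+1.50)/2 × 1 = 1.78
  Sum = 60.875 mcg/mL·h
F = (AUC_ev/D_ev)/(AUC_iv/D_iv) = (60.875/50)/(96/50) = 1.2175/1.92 = 0.6341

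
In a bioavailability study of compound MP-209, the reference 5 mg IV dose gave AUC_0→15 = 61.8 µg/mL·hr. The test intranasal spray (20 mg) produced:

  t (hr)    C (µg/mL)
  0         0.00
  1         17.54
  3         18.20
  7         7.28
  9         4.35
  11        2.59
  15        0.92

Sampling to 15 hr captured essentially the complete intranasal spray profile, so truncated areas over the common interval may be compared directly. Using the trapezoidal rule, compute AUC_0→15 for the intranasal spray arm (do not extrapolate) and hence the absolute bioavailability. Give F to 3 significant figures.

Trapezoidal AUC_0→15 (intranasal spray):
  [0→1]: (0.00+17.54)/2 × 1 = 8.77
  [1→3]: (17.54+18.20)/2 × 2 = 35.74
  [3→7]: (18.20+7.28)/2 × 4 = 50.96
  [7→9]: (7.28+4.35)/2 × 2 = 11.63
  [9→11]: (4.35+2.59)/2 × 2 = 6.94
  [11→15]: (2.59+0.92)/2 × 4 = 7.02
  Sum = 121.06 µg/mL·hr
F = (AUC_ev/D_ev)/(AUC_iv/D_iv) = (121.06/20)/(61.8/5) = 6.053/12.36 = 0.4897

F = 0.490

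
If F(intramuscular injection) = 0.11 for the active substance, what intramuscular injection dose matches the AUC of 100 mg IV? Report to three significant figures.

D_intramuscular = 909 mg

For equal systemic exposure: F × D_ev = D_iv
D_ev = D_iv / F = 100 / 0.11 = 909.091 mg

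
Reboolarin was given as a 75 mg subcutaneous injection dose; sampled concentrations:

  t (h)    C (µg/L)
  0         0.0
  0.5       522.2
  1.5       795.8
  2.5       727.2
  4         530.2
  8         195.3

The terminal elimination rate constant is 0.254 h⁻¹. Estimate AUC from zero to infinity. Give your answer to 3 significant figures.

AUC = 4710 µg/L·h

Trapezoidal AUC_0→8:
  [0→0.5]: (0.0+522.2)/2 × 0.5 = 130.55
  [0.5→1.5]: (522.2+795.8)/2 × 1 = 659.0
  [1.5→2.5]: (795.8+727.2)/2 × 1 = 761.5
  [2.5→4]: (727.2+530.2)/2 × 1.5 = 943.05
  [4→8]: (530.2+195.3)/2 × 4 = 1451.0
  Sum = 3945.1 µg/L·h
Extrapolated tail: C_last / k_e = 195.3 / 0.254 = 768.898
AUC_0→∞ = 3945.1 + 768.898 = 4713.998 µg/L·h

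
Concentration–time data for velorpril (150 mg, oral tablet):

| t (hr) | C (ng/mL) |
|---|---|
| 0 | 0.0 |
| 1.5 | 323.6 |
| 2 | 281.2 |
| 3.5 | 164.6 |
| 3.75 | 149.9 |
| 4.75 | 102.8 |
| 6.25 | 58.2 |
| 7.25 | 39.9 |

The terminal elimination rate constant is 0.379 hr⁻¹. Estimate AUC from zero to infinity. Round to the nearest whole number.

AUC = 1169 ng/mL·hr

Trapezoidal AUC_0→7.25:
  [0→1.5]: (0.0+323.6)/2 × 1.5 = 242.7
  [1.5→2]: (323.6+281.2)/2 × 0.5 = 151.2
  [2→3.5]: (281.2+164.6)/2 × 1.5 = 334.35
  [3.5→3.75]: (164.6+149.9)/2 × 0.25 = 39.3125
  [3.75→4.75]: (149.9+102.8)/2 × 1 = 126.35
  [4.75→6.25]: (102.8+58.2)/2 × 1.5 = 120.75
  [6.25→7.25]: (58.2+39.9)/2 × 1 = 49.05
  Sum = 1063.7125 ng/mL·hr
Extrapolated tail: C_last / k_e = 39.9 / 0.379 = 105.277
AUC_0→∞ = 1063.7125 + 105.277 = 1168.9895 ng/mL·hr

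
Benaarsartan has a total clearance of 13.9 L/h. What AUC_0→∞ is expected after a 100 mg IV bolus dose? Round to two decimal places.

AUC = 7.19 mg/L·h

AUC_0→∞ = Dose_iv / CL
        = 100 / 13.9 = 7.19424 mg/L·h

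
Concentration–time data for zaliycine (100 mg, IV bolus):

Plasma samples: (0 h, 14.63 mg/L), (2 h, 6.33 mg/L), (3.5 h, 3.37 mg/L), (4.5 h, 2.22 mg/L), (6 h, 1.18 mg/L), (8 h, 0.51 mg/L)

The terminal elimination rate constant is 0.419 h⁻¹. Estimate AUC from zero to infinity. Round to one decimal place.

Trapezoidal AUC_0→8:
  [0→2]: (14.63+6.33)/2 × 2 = 20.96
  [2→3.5]: (6.33+3.37)/2 × 1.5 = 7.275
  [3.5→4.5]: (3.37+2.22)/2 × 1 = 2.795
  [4.5→6]: (2.22+1.18)/2 × 1.5 = 2.55
  [6→8]: (1.18+0.51)/2 × 2 = 1.69
  Sum = 35.27 mg/L·h
Extrapolated tail: C_last / k_e = 0.51 / 0.419 = 1.217
AUC_0→∞ = 35.27 + 1.217 = 36.487 mg/L·h

AUC = 36.5 mg/L·h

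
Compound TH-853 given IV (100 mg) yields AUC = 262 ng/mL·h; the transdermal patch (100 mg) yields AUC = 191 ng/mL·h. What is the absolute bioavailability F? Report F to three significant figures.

F = (AUC_ev / D_ev) / (AUC_iv / D_iv)
  = (191/100) / (262/100)
  = 1.91 / 2.62 = 0.7290

F = 0.729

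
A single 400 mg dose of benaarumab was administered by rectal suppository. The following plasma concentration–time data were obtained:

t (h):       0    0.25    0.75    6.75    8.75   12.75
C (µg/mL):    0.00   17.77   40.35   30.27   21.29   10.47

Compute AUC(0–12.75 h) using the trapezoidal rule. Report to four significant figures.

Trapezoidal AUC_0→12.75:
  [0→0.25]: (0.00+17.77)/2 × 0.25 = 2.22125
  [0.25→0.75]: (17.77+40.35)/2 × 0.5 = 14.53
  [0.75→6.75]: (40.35+30.27)/2 × 6 = 211.86
  [6.75→8.75]: (30.27+21.29)/2 × 2 = 51.56
  [8.75→12.75]: (21.29+10.47)/2 × 4 = 63.52
  Sum = 343.69125 µg/mL·h

AUC = 343.7 µg/mL·h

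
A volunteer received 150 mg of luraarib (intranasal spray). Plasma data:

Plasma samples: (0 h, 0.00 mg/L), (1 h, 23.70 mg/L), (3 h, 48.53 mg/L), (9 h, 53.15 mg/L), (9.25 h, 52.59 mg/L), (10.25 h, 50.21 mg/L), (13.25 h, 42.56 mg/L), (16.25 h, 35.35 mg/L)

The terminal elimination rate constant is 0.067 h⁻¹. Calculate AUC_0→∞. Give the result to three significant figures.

AUC = 1240 mg/L·h

Trapezoidal AUC_0→16.25:
  [0→1]: (0.00+23.70)/2 × 1 = 11.85
  [1→3]: (23.70+48.53)/2 × 2 = 72.23
  [3→9]: (48.53+53.15)/2 × 6 = 305.04
  [9→9.25]: (53.15+52.59)/2 × 0.25 = 13.2175
  [9.25→10.25]: (52.59+50.21)/2 × 1 = 51.4
  [10.25→13.25]: (50.21+42.56)/2 × 3 = 139.155
  [13.25→16.25]: (42.56+35.35)/2 × 3 = 116.865
  Sum = 709.7575 mg/L·h
Extrapolated tail: C_last / k_e = 35.35 / 0.067 = 527.612
AUC_0→∞ = 709.7575 + 527.612 = 1237.3695 mg/L·h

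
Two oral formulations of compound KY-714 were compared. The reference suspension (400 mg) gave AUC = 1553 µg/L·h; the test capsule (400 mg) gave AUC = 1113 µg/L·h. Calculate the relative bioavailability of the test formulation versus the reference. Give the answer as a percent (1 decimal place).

F_rel = (AUC_test/D_test) / (AUC_ref/D_ref)
      = (1113/400) / (1553/400)
      = 2.7825 / 3.8825 = 0.7167 = 71.67%

F_rel = 71.7%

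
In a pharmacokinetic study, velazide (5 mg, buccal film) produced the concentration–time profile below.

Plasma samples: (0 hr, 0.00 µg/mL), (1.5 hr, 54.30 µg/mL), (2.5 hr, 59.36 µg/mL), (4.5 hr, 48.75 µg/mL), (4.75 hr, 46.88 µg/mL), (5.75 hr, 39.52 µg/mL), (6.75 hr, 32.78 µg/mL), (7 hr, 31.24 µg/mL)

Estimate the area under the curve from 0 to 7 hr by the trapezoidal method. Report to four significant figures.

Trapezoidal AUC_0→7:
  [0→1.5]: (0.00+54.30)/2 × 1.5 = 40.725
  [1.5→2.5]: (54.30+59.36)/2 × 1 = 56.83
  [2.5→4.5]: (59.36+48.75)/2 × 2 = 108.11
  [4.5→4.75]: (48.75+46.88)/2 × 0.25 = 11.95375
  [4.75→5.75]: (46.88+39.52)/2 × 1 = 43.2
  [5.75→6.75]: (39.52+32.78)/2 × 1 = 36.15
  [6.75→7]: (32.78+31.24)/2 × 0.25 = 8.0025
  Sum = 304.97125 µg/mL·hr

AUC = 305.0 µg/mL·hr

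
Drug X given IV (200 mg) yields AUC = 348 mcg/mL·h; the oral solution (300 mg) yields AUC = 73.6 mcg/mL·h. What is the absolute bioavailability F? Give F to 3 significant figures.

F = 0.141

F = (AUC_ev / D_ev) / (AUC_iv / D_iv)
  = (73.6/300) / (348/200)
  = 0.245333 / 1.74 = 0.1410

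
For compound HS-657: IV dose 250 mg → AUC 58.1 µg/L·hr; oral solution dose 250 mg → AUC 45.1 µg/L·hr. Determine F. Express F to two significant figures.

F = 0.78

F = (AUC_ev / D_ev) / (AUC_iv / D_iv)
  = (45.1/250) / (58.1/250)
  = 0.1804 / 0.2324 = 0.7762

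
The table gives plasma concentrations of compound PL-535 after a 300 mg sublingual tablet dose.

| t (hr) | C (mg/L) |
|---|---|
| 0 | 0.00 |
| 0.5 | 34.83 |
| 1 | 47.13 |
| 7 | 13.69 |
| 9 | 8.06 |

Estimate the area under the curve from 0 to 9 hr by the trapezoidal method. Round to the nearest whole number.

Trapezoidal AUC_0→9:
  [0→0.5]: (0.00+34.83)/2 × 0.5 = 8.7075
  [0.5→1]: (34.83+47.13)/2 × 0.5 = 20.49
  [1→7]: (47.13+13.69)/2 × 6 = 182.46
  [7→9]: (13.69+8.06)/2 × 2 = 21.75
  Sum = 233.4075 mg/L·hr

AUC = 233 mg/L·hr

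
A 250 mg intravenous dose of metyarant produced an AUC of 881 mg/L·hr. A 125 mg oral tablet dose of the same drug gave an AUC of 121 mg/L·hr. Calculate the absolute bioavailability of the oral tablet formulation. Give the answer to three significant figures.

F = 0.275

F = (AUC_ev / D_ev) / (AUC_iv / D_iv)
  = (121/125) / (881/250)
  = 0.968 / 3.524 = 0.2747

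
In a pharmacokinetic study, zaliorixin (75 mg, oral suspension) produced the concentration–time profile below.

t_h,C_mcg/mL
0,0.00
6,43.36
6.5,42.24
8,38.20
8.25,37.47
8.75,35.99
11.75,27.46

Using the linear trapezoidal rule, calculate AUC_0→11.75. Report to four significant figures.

AUC = 334.8 mcg/mL·h

Trapezoidal AUC_0→11.75:
  [0→6]: (0.00+43.36)/2 × 6 = 130.08
  [6→6.5]: (43.36+42.24)/2 × 0.5 = 21.4
  [6.5→8]: (42.24+38.20)/2 × 1.5 = 60.33
  [8→8.25]: (38.20+37.47)/2 × 0.25 = 9.45875
  [8.25→8.75]: (37.47+35.99)/2 × 0.5 = 18.365
  [8.75→11.75]: (35.99+27.46)/2 × 3 = 95.175
  Sum = 334.80875 mcg/mL·h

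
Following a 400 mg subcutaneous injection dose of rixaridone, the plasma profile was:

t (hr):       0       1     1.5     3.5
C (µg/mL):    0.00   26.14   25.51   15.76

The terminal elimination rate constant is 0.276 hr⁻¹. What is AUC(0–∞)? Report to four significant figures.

Trapezoidal AUC_0→3.5:
  [0→1]: (0.00+26.14)/2 × 1 = 13.07
  [1→1.5]: (26.14+25.51)/2 × 0.5 = 12.9125
  [1.5→3.5]: (25.51+15.76)/2 × 2 = 41.27
  Sum = 67.2525 µg/mL·hr
Extrapolated tail: C_last / k_e = 15.76 / 0.276 = 57.101
AUC_0→∞ = 67.2525 + 57.101 = 124.3535 µg/mL·hr

AUC = 124.4 µg/mL·hr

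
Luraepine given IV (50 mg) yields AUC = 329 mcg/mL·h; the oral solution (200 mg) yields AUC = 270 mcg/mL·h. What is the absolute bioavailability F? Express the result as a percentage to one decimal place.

F = (AUC_ev / D_ev) / (AUC_iv / D_iv)
  = (270/200) / (329/50)
  = 1.35 / 6.58 = 0.2052
  = 20.52%

F = 20.5%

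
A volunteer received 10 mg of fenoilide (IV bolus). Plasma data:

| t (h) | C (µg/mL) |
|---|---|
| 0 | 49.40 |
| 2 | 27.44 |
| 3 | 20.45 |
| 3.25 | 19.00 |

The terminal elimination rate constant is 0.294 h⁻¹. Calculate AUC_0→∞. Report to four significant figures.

AUC = 170.3 µg/mL·h

Trapezoidal AUC_0→3.25:
  [0→2]: (49.40+27.44)/2 × 2 = 76.84
  [2→3]: (27.44+20.45)/2 × 1 = 23.945
  [3→3.25]: (20.45+19.00)/2 × 0.25 = 4.93125
  Sum = 105.71625 µg/mL·h
Extrapolated tail: C_last / k_e = 19.00 / 0.294 = 64.626
AUC_0→∞ = 105.71625 + 64.626 = 170.34225 µg/mL·h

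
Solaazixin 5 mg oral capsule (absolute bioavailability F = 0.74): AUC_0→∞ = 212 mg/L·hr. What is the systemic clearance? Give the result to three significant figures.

CL = 0.0175 L/hr

CL = F × Dose / AUC_0→∞
   = 0.74 × 5 / 212 = 0.0174528 L/hr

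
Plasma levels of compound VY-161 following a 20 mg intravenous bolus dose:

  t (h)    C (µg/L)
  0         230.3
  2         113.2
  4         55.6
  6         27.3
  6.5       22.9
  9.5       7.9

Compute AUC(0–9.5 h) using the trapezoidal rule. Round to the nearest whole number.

Trapezoidal AUC_0→9.5:
  [0→2]: (230.3+113.2)/2 × 2 = 343.5
  [2→4]: (113.2+55.6)/2 × 2 = 168.8
  [4→6]: (55.6+27.3)/2 × 2 = 82.9
  [6→6.5]: (27.3+22.9)/2 × 0.5 = 12.55
  [6.5→9.5]: (22.9+7.9)/2 × 3 = 46.2
  Sum = 653.95 µg/L·h

AUC = 654 µg/L·h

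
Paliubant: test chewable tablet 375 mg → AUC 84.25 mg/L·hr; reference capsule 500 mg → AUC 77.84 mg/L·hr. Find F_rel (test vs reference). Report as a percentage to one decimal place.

F_rel = (AUC_test/D_test) / (AUC_ref/D_ref)
      = (84.25/375) / (77.84/500)
      = 0.224667 / 0.15568 = 1.4431 = 144.31%

F_rel = 144.3%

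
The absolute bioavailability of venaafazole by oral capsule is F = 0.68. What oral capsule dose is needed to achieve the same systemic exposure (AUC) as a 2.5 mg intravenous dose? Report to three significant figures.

D_oral = 3.68 mg

For equal systemic exposure: F × D_ev = D_iv
D_ev = D_iv / F = 2.5 / 0.68 = 3.67647 mg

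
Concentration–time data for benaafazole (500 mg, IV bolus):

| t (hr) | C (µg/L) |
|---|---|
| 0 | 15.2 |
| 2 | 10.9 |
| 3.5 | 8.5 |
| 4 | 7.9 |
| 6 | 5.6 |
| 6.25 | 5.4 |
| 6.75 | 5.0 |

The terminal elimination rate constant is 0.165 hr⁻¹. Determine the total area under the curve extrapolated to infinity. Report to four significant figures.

AUC = 92.53 µg/L·hr

Trapezoidal AUC_0→6.75:
  [0→2]: (15.2+10.9)/2 × 2 = 26.1
  [2→3.5]: (10.9+8.5)/2 × 1.5 = 14.55
  [3.5→4]: (8.5+7.9)/2 × 0.5 = 4.1
  [4→6]: (7.9+5.6)/2 × 2 = 13.5
  [6→6.25]: (5.6+5.4)/2 × 0.25 = 1.375
  [6.25→6.75]: (5.4+5.0)/2 × 0.5 = 2.6
  Sum = 62.225 µg/L·hr
Extrapolated tail: C_last / k_e = 5.0 / 0.165 = 30.303
AUC_0→∞ = 62.225 + 30.303 = 92.528 µg/L·hr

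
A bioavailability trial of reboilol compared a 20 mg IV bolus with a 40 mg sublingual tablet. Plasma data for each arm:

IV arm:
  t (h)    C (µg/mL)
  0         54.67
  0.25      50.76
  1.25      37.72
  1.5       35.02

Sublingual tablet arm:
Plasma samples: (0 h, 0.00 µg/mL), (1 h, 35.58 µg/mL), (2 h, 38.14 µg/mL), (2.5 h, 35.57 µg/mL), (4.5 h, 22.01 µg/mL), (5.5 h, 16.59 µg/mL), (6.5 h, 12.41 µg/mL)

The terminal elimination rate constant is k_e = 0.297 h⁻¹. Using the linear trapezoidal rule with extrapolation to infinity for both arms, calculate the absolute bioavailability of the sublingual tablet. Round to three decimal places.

F = 0.559

Trapezoidal AUC_0→1.5 (IV):
  [0→0.25]: (54.67+50.76)/2 × 0.25 = 13.17875
  [0.25→1.25]: (50.76+37.72)/2 × 1 = 44.24
  [1.25→1.5]: (37.72+35.02)/2 × 0.25 = 9.0925
  Sum = 66.51125 µg/mL·h
IV tail: 35.02/0.297 = 117.912; AUC_iv,0→∞ = 66.51125 + 117.912 = 184.42325 µg/mL·h
Trapezoidal AUC_0→6.5 (sublingual tablet):
  [0→1]: (0.00+35.58)/2 × 1 = 17.79
  [1→2]: (35.58+38.14)/2 × 1 = 36.86
  [2→2.5]: (38.14+35.57)/2 × 0.5 = 18.4275
  [2.5→4.5]: (35.57+22.01)/2 × 2 = 57.58
  [4.5→5.5]: (22.01+16.59)/2 × 1 = 19.3
  [5.5→6.5]: (16.59+12.41)/2 × 1 = 14.5
  Sum = 164.4575 µg/mL·h
sublingual tablet tail: 12.41/0.297 = 41.785; AUC_ev,0→∞ = 164.4575 + 41.785 = 206.2425 µg/mL·h
F = (AUC_ev/D_ev)/(AUC_iv/D_iv) = (206.2425/40)/(184.42325/20) = 5.1560625/9.2211625 = 0.5592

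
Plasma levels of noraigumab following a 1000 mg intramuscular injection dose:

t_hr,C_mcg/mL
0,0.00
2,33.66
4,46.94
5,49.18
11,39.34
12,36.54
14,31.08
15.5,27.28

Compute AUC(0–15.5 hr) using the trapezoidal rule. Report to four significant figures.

Trapezoidal AUC_0→15.5:
  [0→2]: (0.00+33.66)/2 × 2 = 33.66
  [2→4]: (33.66+46.94)/2 × 2 = 80.6
  [4→5]: (46.94+49.18)/2 × 1 = 48.06
  [5→11]: (49.18+39.34)/2 × 6 = 265.56
  [11→12]: (39.34+36.54)/2 × 1 = 37.94
  [12→14]: (36.54+31.08)/2 × 2 = 67.62
  [14→15.5]: (31.08+27.28)/2 × 1.5 = 43.77
  Sum = 577.21 mcg/mL·hr

AUC = 577.2 mcg/mL·hr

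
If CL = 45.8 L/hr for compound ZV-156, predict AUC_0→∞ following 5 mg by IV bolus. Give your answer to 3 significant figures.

AUC = 0.109 mg/L·hr

AUC_0→∞ = Dose_iv / CL
        = 5 / 45.8 = 0.10917 mg/L·hr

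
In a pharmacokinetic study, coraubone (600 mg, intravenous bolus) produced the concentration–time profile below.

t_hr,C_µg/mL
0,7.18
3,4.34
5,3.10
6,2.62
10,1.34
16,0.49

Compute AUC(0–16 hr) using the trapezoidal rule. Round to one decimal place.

AUC = 41.0 µg/mL·hr

Trapezoidal AUC_0→16:
  [0→3]: (7.18+4.34)/2 × 3 = 17.28
  [3→5]: (4.34+3.10)/2 × 2 = 7.44
  [5→6]: (3.10+2.62)/2 × 1 = 2.86
  [6→10]: (2.62+1.34)/2 × 4 = 7.92
  [10→16]: (1.34+0.49)/2 × 6 = 5.49
  Sum = 40.99 µg/mL·hr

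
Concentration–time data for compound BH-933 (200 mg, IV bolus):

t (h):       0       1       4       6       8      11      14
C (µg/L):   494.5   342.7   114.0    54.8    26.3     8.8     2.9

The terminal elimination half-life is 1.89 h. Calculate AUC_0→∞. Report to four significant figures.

Trapezoidal AUC_0→14:
  [0→1]: (494.5+342.7)/2 × 1 = 418.6
  [1→4]: (342.7+114.0)/2 × 3 = 685.05
  [4→6]: (114.0+54.8)/2 × 2 = 168.8
  [6→8]: (54.8+26.3)/2 × 2 = 81.1
  [8→11]: (26.3+8.8)/2 × 3 = 52.65
  [11→14]: (8.8+2.9)/2 × 3 = 17.55
  Sum = 1423.75 µg/L·h
k_e = ln2 / t½ = 0.693147 / 1.89 = 0.3667 h^-1
Extrapolated tail: C_last / k_e = 2.9 / 0.3667 = 7.908
AUC_0→∞ = 1423.75 + 7.908 = 1431.658 µg/L·h

AUC = 1432 µg/L·h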